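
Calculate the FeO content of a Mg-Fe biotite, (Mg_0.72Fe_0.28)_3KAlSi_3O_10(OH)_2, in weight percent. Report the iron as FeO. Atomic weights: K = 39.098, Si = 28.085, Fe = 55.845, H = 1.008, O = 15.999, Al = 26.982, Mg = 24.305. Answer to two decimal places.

13.60 wt%

Formula mass = 443.748 g/mol.
0.84 Fe → 0.8400 mol FeO per formula unit; M(FeO) = 71.844, so FeO mass = 60.349 g.
60.349/443.748 × 100 = 13.60 wt%.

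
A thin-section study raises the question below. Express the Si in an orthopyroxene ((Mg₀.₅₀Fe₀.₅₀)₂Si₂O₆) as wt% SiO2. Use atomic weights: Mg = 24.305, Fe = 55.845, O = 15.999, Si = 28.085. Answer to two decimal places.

Molar mass of (Mg₀.₅₀Fe₀.₅₀)₂Si₂O₆ = 1·24.305 + 1·55.845 + 2·28.085 + 6·15.999 = 232.314 g/mol.
Each formula unit contains 2 Si, equivalent to 2/1 = 2.0000 mol SiO2.
M(SiO2) = 1×28.085 + 2×15.999 = 60.083 g/mol.
Mass of SiO2 per formula unit = 2.0000 × 60.083 = 120.166 g.
SiO2 wt% = 120.166 / 232.314 × 100 = 51.73%.

51.73 wt%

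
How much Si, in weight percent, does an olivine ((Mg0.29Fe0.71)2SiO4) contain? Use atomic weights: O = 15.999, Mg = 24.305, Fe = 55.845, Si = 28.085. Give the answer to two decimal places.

15.14 weight percent

M((Mg0.29Fe0.71)2SiO4) = 185.478 g/mol.
Si contributes 1 × 28.085 = 28.085 g per mole.
28.085/185.478 = 0.1514 → 15.14%.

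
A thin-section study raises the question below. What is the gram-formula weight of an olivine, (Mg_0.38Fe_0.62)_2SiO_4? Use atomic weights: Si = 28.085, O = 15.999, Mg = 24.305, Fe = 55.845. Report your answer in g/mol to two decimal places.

The formula mass is the sum 0.76*24.305 + 1.24*55.845 + 1*28.085 + 4*15.999.

179.80 g/mol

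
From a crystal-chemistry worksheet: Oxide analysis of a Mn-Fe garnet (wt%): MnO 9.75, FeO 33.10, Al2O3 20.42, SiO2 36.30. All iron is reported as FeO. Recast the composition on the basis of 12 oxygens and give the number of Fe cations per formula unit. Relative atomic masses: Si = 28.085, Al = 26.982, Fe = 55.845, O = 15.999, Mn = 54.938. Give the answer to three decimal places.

MnO: 9.75/70.937 = 0.13745 mol → 0.13745 mol Mn, 0.13745 mol O.
FeO: 33.10/71.844 = 0.46072 mol → 0.46072 mol Fe, 0.46072 mol O.
Al2O3: 20.42/101.961 = 0.20027 mol → 0.40054 mol Al, 0.60081 mol O.
SiO2: 36.30/60.083 = 0.60416 mol → 0.60416 mol Si, 1.20832 mol O.
Total oxygen = 2.40730 mol. Normalization factor = 12/2.40730 = 4.98484.
Fe per 12 O = 0.46072 × 4.98484 = 2.297.

2.297 Fe apfu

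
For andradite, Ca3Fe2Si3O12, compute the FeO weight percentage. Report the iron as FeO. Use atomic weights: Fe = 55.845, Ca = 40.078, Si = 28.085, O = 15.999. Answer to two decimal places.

Formula mass = 508.167 g/mol.
2 Fe → 2.0000 mol FeO per formula unit; M(FeO) = 71.844, so FeO mass = 143.688 g.
143.688/508.167 × 100 = 28.28 wt%.

28.28 wt%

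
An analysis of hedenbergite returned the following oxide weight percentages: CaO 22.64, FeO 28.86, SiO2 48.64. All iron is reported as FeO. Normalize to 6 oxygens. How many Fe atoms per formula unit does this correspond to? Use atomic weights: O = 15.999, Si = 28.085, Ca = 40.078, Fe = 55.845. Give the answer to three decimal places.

CaO: 22.64/56.077 = 0.40373 mol → 0.40373 mol Ca, 0.40373 mol O.
FeO: 28.86/71.844 = 0.40170 mol → 0.40170 mol Fe, 0.40170 mol O.
SiO2: 48.64/60.083 = 0.80955 mol → 0.80955 mol Si, 1.61910 mol O.
Total oxygen = 2.42453 mol. Normalization factor = 6/2.42453 = 2.47471.
Fe per 6 O = 0.40170 × 2.47471 = 0.994.

0.994 Fe apfu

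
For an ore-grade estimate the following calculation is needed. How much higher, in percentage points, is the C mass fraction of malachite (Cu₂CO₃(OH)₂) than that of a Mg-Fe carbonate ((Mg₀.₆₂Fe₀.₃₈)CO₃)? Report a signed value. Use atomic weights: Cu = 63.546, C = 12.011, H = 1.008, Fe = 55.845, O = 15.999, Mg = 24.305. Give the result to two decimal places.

C in Cu₂CO₃(OH)₂: molar mass 221.114 g/mol; 1×12.011 = 12.011 g → 5.43 wt%.
C in (Mg₀.₆₂Fe₀.₃₈)CO₃: molar mass 96.298 g/mol; 1×12.011 = 12.011 g → 12.47 wt%.
Difference = 5.43 − 12.47 = -7.04 percentage points.

-7.04 percentage points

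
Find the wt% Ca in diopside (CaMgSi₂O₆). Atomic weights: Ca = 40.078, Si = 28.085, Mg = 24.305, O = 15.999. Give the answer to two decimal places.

Molar mass of CaMgSi₂O₆: 1×40.078 + 1×24.305 + 2×28.085 + 6×15.999 = 216.547 g/mol.
Mass of Ca per formula unit: 1 × 40.078 = 40.078 g.
Weight fraction Ca = 40.078 / 216.547 = 0.1851.

18.51 wt%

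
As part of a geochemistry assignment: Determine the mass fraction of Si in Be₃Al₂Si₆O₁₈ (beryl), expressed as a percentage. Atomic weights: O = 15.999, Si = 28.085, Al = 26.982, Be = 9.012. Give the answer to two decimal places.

Molar mass of Be₃Al₂Si₆O₁₈: 3*9.012 + 2*26.982 + 6*28.085 + 18*15.999 = 537.492 g/mol.
Mass of Si per formula unit: 6 × 28.085 = 168.510 g.
Weight fraction Si = 168.510 / 537.492 = 0.3135.

31.35 wt%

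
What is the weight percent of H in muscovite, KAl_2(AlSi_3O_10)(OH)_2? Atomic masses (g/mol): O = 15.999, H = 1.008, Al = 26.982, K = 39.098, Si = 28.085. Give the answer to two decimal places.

Molar mass of KAl_2(AlSi_3O_10)(OH)_2: 1×39.098 + 3×26.982 + 3×28.085 + 12×15.999 + 2×1.008 = 398.303 g/mol.
Mass of H per formula unit: 2 × 1.008 = 2.016 g.
Weight fraction H = 2.016 / 398.303 = 0.0051.

0.51 mass %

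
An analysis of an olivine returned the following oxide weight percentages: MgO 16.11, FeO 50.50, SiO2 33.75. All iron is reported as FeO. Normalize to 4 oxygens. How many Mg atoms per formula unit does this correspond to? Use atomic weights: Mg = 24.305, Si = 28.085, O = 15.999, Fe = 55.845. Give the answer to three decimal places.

MgO (M=40.304): mol = 0.39971; Mg = 0.39971, O = 0.39971.
FeO (M=71.844): mol = 0.70291; Fe = 0.70291, O = 0.70291.
SiO2 (M=60.083): mol = 0.56172; Si = 0.56172, O = 1.12344.
ΣO = 2.22606; factor = 4/ΣO = 1.79690.
Mg apfu = 0.39971 × 1.79690 = 0.718.

0.718 Mg apfu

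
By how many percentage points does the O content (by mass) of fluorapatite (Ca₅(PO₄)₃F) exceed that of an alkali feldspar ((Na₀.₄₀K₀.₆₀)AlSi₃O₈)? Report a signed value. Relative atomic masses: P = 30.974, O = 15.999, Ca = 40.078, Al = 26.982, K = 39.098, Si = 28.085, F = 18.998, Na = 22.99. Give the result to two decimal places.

-9.01 percentage points

First mineral: 191.988 g O in 504.298 g formula = 38.07 wt% O.
Second mineral: 127.992 g O in 271.884 g formula = 47.08 wt% O.
38.07% − 47.08% gives a difference of -9.01 percentage points.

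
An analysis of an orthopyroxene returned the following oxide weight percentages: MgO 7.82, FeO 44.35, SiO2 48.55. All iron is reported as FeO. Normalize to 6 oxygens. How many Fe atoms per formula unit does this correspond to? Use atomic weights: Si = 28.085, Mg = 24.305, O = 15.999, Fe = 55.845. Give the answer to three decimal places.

1.526 Fe apfu

MgO: 7.82/40.304 = 0.19403 mol → 0.19403 mol Mg, 0.19403 mol O.
FeO: 44.35/71.844 = 0.61731 mol → 0.61731 mol Fe, 0.61731 mol O.
SiO2: 48.55/60.083 = 0.80805 mol → 0.80805 mol Si, 1.61610 mol O.
Total oxygen = 2.42744 mol. Normalization factor = 6/2.42744 = 2.47174.
Fe per 6 O = 0.61731 × 2.47174 = 1.526.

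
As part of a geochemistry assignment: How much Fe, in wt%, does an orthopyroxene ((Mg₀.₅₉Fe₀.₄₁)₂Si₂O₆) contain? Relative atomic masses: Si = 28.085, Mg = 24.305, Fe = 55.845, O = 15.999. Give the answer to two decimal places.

M((Mg₀.₅₉Fe₀.₄₁)₂Si₂O₆) = 226.637 g/mol.
Fe contributes 0.82 × 55.845 = 45.793 g per mole.
45.793/226.637 = 0.2021 → 20.21%.

20.21 wt%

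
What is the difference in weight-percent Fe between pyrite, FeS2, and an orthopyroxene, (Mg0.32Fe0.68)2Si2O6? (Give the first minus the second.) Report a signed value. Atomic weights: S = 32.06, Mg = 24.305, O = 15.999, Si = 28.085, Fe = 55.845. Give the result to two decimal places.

Fe in FeS2: molar mass 119.965 g/mol; 1×55.845 = 55.845 g → 46.55 wt%.
Fe in (Mg0.32Fe0.68)2Si2O6: molar mass 243.668 g/mol; 1.36×55.845 = 75.949 g → 31.17 wt%.
Difference = 46.55 − 31.17 = 15.38 percentage points.

15.38 percentage points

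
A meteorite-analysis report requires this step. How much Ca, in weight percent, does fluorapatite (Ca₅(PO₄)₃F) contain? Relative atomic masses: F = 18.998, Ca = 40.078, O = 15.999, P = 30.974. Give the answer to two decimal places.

39.74 weight percent

M(Ca₅(PO₄)₃F) = 504.298 g/mol.
Ca contributes 5 × 40.078 = 200.390 g per mole.
200.390/504.298 = 0.3974 → 39.74%.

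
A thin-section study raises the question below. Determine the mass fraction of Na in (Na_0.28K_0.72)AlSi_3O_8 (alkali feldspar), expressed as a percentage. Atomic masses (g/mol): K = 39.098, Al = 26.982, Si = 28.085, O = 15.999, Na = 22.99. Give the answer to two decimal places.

2.35 weight percent

Formula mass = 0.28×22.99 + 0.72×39.098 + 1×26.982 + 3×28.085 + 8×15.999 = 273.817 g/mol, of which 6.437 g is Na.
So Na makes up 6.437/273.817 = 0.0235 of the mass, i.e. 2.35%.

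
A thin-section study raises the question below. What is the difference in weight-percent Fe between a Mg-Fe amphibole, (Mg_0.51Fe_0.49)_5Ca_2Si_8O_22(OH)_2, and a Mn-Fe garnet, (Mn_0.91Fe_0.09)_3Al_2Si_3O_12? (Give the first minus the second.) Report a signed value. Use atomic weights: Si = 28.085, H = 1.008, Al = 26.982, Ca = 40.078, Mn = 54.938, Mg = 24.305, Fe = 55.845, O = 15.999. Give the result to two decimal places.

Fe in (Mg_0.51Fe_0.49)_5Ca_2Si_8O_22(OH)_2: molar mass 889.626 g/mol; 2.45×55.845 = 136.820 g → 15.38 wt%.
Fe in (Mn_0.91Fe_0.09)_3Al_2Si_3O_12: molar mass 495.266 g/mol; 0.27×55.845 = 15.078 g → 3.04 wt%.
Difference = 15.38 − 3.04 = 12.34 percentage points.

12.34 percentage points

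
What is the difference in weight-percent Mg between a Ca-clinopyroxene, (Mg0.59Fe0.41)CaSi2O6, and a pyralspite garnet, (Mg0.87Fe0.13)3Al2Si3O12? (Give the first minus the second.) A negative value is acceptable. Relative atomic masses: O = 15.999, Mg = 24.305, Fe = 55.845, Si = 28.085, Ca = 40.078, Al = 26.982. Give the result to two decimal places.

-9.02 percentage points

Mg in (Mg0.59Fe0.41)CaSi2O6: molar mass 229.478 g/mol; 0.59×24.305 = 14.340 g → 6.25 wt%.
Mg in (Mg0.87Fe0.13)3Al2Si3O12: molar mass 415.423 g/mol; 2.61×24.305 = 63.436 g → 15.27 wt%.
Difference = 6.25 − 15.27 = -9.02 percentage points.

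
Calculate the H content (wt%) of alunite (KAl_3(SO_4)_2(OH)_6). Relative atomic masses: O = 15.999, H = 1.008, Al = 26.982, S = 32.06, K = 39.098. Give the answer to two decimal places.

1.46 wt%

Molar mass of KAl_3(SO_4)_2(OH)_6: 1×39.098 + 3×26.982 + 2×32.06 + 14×15.999 + 6×1.008 = 414.198 g/mol.
Mass of H per formula unit: 6 × 1.008 = 6.048 g.
Weight fraction H = 6.048 / 414.198 = 0.0146.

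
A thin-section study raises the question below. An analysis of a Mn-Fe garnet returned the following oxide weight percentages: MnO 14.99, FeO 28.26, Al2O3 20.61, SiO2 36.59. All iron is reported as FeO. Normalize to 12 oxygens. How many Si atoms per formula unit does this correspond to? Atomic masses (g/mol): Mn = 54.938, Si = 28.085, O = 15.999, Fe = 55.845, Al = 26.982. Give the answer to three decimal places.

MnO (M=70.937): mol = 0.21131; Mn = 0.21131, O = 0.21131.
FeO (M=71.844): mol = 0.39335; Fe = 0.39335, O = 0.39335.
Al2O3 (M=101.961): mol = 0.20214; Al = 0.40428, O = 0.60642.
SiO2 (M=60.083): mol = 0.60899; Si = 0.60899, O = 1.21798.
ΣO = 2.42906; factor = 12/ΣO = 4.94018.
Si apfu = 0.60899 × 4.94018 = 3.009.

3.009 Si apfu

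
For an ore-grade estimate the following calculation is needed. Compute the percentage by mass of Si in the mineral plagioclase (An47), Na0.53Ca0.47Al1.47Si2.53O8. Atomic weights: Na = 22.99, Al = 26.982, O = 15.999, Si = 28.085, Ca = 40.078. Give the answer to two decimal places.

Formula mass = 0.53*22.99 + 0.47*40.078 + 1.47*26.982 + 2.53*28.085 + 8*15.999 = 269.732 g/mol, of which 71.055 g is Si.
So Si makes up 71.055/269.732 = 0.2634 of the mass, i.e. 26.34%.

26.34 wt%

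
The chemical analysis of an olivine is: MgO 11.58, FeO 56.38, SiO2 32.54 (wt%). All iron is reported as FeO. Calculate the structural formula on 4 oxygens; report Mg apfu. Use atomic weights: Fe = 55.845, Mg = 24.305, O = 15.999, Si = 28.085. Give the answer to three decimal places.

MgO (M=40.304): mol = 0.28732; Mg = 0.28732, O = 0.28732.
FeO (M=71.844): mol = 0.78476; Fe = 0.78476, O = 0.78476.
SiO2 (M=60.083): mol = 0.54158; Si = 0.54158, O = 1.08316.
ΣO = 2.15524; factor = 4/ΣO = 1.85594.
Mg apfu = 0.28732 × 1.85594 = 0.533.

0.533 Mg apfu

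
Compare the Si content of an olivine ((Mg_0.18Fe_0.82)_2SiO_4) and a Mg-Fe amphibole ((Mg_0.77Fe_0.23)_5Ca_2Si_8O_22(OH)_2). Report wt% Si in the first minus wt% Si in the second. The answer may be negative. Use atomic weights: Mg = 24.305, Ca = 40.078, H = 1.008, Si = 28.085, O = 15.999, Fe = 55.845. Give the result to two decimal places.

-11.88 percentage points

Si in (Mg_0.18Fe_0.82)_2SiO_4: molar mass 192.417 g/mol; 1×28.085 = 28.085 g → 14.60 wt%.
Si in (Mg_0.77Fe_0.23)_5Ca_2Si_8O_22(OH)_2: molar mass 848.624 g/mol; 8×28.085 = 224.680 g → 26.48 wt%.
Difference = 14.60 − 26.48 = -11.88 percentage points.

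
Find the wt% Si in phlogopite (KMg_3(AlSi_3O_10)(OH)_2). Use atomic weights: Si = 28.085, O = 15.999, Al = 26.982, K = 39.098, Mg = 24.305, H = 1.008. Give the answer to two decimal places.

Formula mass = 1·39.098 + 3·24.305 + 1·26.982 + 3·28.085 + 12·15.999 + 2·1.008 = 417.254 g/mol, of which 84.255 g is Si.
So Si makes up 84.255/417.254 = 0.2019 of the mass, i.e. 20.19%.

20.19 weight percent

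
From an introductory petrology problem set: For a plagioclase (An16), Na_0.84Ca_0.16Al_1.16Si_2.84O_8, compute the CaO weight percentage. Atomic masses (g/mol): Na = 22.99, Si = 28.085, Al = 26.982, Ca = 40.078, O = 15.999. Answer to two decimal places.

Molar mass of Na_0.84Ca_0.16Al_1.16Si_2.84O_8 = 0.84*22.99 + 0.16*40.078 + 1.16*26.982 + 2.84*28.085 + 8*15.999 = 264.777 g/mol.
Each formula unit contains 0.16 Ca, equivalent to 0.16/1 = 0.1600 mol CaO.
M(CaO) = 1×40.078 + 1×15.999 = 56.077 g/mol.
Mass of CaO per formula unit = 0.1600 × 56.077 = 8.972 g.
CaO wt% = 8.972 / 264.777 × 100 = 3.39%.

3.39 wt%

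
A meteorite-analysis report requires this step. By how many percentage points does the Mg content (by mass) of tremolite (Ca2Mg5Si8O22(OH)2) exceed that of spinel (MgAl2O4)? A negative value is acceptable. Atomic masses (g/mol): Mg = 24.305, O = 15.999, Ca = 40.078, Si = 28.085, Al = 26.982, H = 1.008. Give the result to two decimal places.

M(Ca2Mg5Si8O22(OH)2) = 812.353 g/mol, so wt% Mg = 121.525/812.353 × 100 = 14.96%.
M(MgAl2O4) = 142.265 g/mol, so wt% Mg = 24.305/142.265 × 100 = 17.08%.
14.96 − 17.08 = -2.12 pp.

-2.12 percentage points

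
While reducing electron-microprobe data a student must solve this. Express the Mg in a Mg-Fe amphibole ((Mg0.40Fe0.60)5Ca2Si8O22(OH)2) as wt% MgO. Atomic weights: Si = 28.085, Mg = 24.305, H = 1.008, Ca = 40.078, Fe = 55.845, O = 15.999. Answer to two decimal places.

8.89 wt%

Formula mass = 906.973 g/mol.
2 Mg → 2.0000 mol MgO per formula unit; M(MgO) = 40.304, so MgO mass = 80.608 g.
80.608/906.973 × 100 = 8.89 wt%.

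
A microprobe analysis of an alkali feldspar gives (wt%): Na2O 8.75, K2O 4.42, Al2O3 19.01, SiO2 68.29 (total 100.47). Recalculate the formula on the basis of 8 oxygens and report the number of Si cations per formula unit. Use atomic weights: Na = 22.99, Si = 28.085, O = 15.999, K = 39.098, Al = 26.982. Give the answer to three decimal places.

3.010 Si apfu

Na2O (M=61.979): mol = 0.14118; Na = 0.28236, O = 0.14118.
K2O (M=94.195): mol = 0.04692; K = 0.09384, O = 0.04692.
Al2O3 (M=101.961): mol = 0.18644; Al = 0.37288, O = 0.55932.
SiO2 (M=60.083): mol = 1.13659; Si = 1.13659, O = 2.27318.
ΣO = 3.02060; factor = 8/ΣO = 2.64848.
Si apfu = 1.13659 × 2.64848 = 3.010.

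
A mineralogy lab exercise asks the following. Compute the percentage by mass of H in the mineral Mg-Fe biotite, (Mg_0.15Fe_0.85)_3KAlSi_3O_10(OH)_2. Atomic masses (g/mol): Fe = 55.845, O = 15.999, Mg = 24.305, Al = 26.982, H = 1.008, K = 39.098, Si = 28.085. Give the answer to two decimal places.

0.41 wt%

Molar mass of (Mg_0.15Fe_0.85)_3KAlSi_3O_10(OH)_2: 0.45*24.305 + 2.55*55.845 + 1*39.098 + 1*26.982 + 3*28.085 + 12*15.999 + 2*1.008 = 497.681 g/mol.
Mass of H per formula unit: 2 × 1.008 = 2.016 g.
Weight fraction H = 2.016 / 497.681 = 0.0041.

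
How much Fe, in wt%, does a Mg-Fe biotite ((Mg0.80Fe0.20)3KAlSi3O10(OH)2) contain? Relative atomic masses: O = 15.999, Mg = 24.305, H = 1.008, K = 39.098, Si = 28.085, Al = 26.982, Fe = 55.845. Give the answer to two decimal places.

7.68 wt%

M((Mg0.80Fe0.20)3KAlSi3O10(OH)2) = 436.178 g/mol.
Fe contributes 0.60 × 55.845 = 33.507 g per mole.
33.507/436.178 = 0.0768 → 7.68%.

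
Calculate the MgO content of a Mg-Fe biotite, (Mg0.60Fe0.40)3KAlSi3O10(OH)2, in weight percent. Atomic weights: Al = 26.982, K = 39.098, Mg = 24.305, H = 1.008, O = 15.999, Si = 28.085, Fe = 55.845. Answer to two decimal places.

15.94 wt%

M((Mg0.60Fe0.40)3KAlSi3O10(OH)2) = 455.102 g/mol; M(MgO) = 40.304 g/mol.
Moles MgO per formula unit = 1.80 Mg ÷ 1 = 1.8000.
MgO fraction = (1.8000 × 40.304) / 455.102 = 72.547/455.102 = 0.1594.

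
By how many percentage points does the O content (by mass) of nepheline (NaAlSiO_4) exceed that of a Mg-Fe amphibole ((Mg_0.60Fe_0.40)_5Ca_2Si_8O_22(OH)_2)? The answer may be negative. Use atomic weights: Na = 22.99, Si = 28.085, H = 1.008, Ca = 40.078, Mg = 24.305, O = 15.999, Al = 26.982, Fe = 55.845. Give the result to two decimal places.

1.19 percentage points

First mineral: 63.996 g O in 142.053 g formula = 45.05 wt% O.
Second mineral: 383.976 g O in 875.433 g formula = 43.86 wt% O.
45.05% − 43.86% gives a difference of 1.19 percentage points.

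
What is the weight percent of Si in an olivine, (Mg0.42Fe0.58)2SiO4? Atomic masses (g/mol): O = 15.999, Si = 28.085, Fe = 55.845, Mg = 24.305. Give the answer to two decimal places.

15.84 wt%

M((Mg0.42Fe0.58)2SiO4) = 177.277 g/mol.
Si contributes 1 × 28.085 = 28.085 g per mole.
28.085/177.277 = 0.1584 → 15.84%.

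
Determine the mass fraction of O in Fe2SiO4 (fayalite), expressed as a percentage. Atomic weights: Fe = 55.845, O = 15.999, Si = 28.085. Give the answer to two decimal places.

31.41 wt%

Formula mass = 2*55.845 + 1*28.085 + 4*15.999 = 203.771 g/mol, of which 63.996 g is O.
So O makes up 63.996/203.771 = 0.3141 of the mass, i.e. 31.41%.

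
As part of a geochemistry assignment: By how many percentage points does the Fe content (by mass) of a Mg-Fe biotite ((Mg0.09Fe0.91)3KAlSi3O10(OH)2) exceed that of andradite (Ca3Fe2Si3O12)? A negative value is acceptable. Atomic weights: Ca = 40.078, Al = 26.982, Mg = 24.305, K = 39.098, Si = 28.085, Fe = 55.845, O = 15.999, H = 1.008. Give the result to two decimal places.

8.31 percentage points

First mineral: 152.457 g Fe in 503.358 g formula = 30.29 wt% Fe.
Second mineral: 111.690 g Fe in 508.167 g formula = 21.98 wt% Fe.
30.29% − 21.98% gives a difference of 8.31 percentage points.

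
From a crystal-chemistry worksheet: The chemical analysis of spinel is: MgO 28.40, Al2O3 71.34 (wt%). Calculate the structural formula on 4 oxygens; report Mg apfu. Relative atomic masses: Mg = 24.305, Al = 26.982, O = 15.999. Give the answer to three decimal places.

1.005 Mg apfu

28.40 wt% MgO ÷ 40.304 g/mol = 0.70464 mol, giving 0.70464 Mg and 0.70464 O.
71.34 wt% Al2O3 ÷ 101.961 g/mol = 0.69968 mol, giving 1.39936 Al and 2.09904 O.
Oxygen sums to 2.80368; scaling by 4/2.80368 = 1.42670 puts the formula on 4 O.
Mg: 0.70464 × 1.42670 = 1.005 atoms per formula unit.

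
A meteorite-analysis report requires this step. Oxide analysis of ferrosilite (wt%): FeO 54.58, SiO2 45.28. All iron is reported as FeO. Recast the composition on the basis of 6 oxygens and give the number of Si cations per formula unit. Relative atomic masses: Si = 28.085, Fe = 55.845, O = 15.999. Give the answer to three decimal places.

1.995 Si apfu

FeO (M=71.844): mol = 0.75970; Fe = 0.75970, O = 0.75970.
SiO2 (M=60.083): mol = 0.75362; Si = 0.75362, O = 1.50724.
ΣO = 2.26694; factor = 6/ΣO = 2.64674.
Si apfu = 0.75362 × 2.64674 = 1.995.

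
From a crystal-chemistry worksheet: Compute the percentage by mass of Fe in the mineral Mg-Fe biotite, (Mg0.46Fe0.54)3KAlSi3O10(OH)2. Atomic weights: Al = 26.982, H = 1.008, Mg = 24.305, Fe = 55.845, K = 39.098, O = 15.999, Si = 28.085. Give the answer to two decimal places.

M((Mg0.46Fe0.54)3KAlSi3O10(OH)2) = 468.349 g/mol.
Fe contributes 1.62 × 55.845 = 90.469 g per mole.
90.469/468.349 = 0.1932 → 19.32%.

19.32 mass %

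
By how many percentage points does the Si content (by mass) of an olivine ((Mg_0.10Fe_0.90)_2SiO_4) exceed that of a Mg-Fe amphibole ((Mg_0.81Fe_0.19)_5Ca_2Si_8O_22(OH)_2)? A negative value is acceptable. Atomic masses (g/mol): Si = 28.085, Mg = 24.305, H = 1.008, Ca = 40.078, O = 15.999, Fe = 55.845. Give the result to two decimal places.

-12.45 percentage points

First mineral: 28.085 g Si in 197.463 g formula = 14.22 wt% Si.
Second mineral: 224.680 g Si in 842.316 g formula = 26.67 wt% Si.
14.22% − 26.67% gives a difference of -12.45 percentage points.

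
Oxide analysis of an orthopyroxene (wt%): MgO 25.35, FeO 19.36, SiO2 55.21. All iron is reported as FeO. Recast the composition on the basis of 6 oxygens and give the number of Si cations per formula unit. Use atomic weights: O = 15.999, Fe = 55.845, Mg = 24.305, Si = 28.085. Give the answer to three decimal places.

2.015 Si apfu

MgO (M=40.304): mol = 0.62897; Mg = 0.62897, O = 0.62897.
FeO (M=71.844): mol = 0.26947; Fe = 0.26947, O = 0.26947.
SiO2 (M=60.083): mol = 0.91890; Si = 0.91890, O = 1.83780.
ΣO = 2.73624; factor = 6/ΣO = 2.19279.
Si apfu = 0.91890 × 2.19279 = 2.015.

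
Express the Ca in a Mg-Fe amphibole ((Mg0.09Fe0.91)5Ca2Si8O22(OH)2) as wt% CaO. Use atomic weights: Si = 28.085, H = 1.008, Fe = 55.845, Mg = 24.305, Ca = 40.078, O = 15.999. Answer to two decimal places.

Molar mass of (Mg0.09Fe0.91)5Ca2Si8O22(OH)2 = 0.45×24.305 + 4.55×55.845 + 2×40.078 + 8×28.085 + 24×15.999 + 2×1.008 = 955.860 g/mol.
Each formula unit contains 2 Ca, equivalent to 2/1 = 2.0000 mol CaO.
M(CaO) = 1×40.078 + 1×15.999 = 56.077 g/mol.
Mass of CaO per formula unit = 2.0000 × 56.077 = 112.154 g.
CaO wt% = 112.154 / 955.860 × 100 = 11.73%.

11.73 wt%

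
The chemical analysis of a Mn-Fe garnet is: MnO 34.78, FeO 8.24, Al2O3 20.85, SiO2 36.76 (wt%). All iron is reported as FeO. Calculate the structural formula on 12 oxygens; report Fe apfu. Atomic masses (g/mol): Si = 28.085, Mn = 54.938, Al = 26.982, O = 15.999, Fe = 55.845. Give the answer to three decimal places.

0.564 Fe apfu

MnO: 34.78/70.937 = 0.49029 mol → 0.49029 mol Mn, 0.49029 mol O.
FeO: 8.24/71.844 = 0.11469 mol → 0.11469 mol Fe, 0.11469 mol O.
Al2O3: 20.85/101.961 = 0.20449 mol → 0.40898 mol Al, 0.61347 mol O.
SiO2: 36.76/60.083 = 0.61182 mol → 0.61182 mol Si, 1.22364 mol O.
Total oxygen = 2.44209 mol. Normalization factor = 12/2.44209 = 4.91382.
Fe per 12 O = 0.11469 × 4.91382 = 0.564.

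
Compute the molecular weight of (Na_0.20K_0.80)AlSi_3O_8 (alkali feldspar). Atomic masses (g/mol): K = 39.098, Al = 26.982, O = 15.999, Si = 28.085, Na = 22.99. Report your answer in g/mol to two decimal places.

Na: 0.20 × 22.99 = 4.5980
K: 0.80 × 39.098 = 31.2784
Al: 1 × 26.982 = 26.9820
Si: 3 × 28.085 = 84.2550
O: 8 × 15.999 = 127.9920
Summing the contributions gives the formula mass.

275.11 g/mol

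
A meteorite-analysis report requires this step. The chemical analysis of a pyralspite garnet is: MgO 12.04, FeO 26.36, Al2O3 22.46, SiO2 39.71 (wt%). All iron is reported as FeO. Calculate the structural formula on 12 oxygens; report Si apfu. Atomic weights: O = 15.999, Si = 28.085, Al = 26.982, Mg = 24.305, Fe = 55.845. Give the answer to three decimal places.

12.04 wt% MgO ÷ 40.304 g/mol = 0.29873 mol, giving 0.29873 Mg and 0.29873 O.
26.36 wt% FeO ÷ 71.844 g/mol = 0.36691 mol, giving 0.36691 Fe and 0.36691 O.
22.46 wt% Al2O3 ÷ 101.961 g/mol = 0.22028 mol, giving 0.44056 Al and 0.66084 O.
39.71 wt% SiO2 ÷ 60.083 g/mol = 0.66092 mol, giving 0.66092 Si and 1.32184 O.
Oxygen sums to 2.64832; scaling by 12/2.64832 = 4.53117 puts the formula on 12 O.
Si: 0.66092 × 4.53117 = 2.995 atoms per formula unit.

2.995 Si apfu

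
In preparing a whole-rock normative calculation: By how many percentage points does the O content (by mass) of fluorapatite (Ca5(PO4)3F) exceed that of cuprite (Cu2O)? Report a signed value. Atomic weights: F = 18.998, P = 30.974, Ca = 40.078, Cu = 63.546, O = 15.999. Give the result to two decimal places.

26.89 percentage points

First mineral: 191.988 g O in 504.298 g formula = 38.07 wt% O.
Second mineral: 15.999 g O in 143.091 g formula = 11.18 wt% O.
38.07% − 11.18% gives a difference of 26.89 percentage points.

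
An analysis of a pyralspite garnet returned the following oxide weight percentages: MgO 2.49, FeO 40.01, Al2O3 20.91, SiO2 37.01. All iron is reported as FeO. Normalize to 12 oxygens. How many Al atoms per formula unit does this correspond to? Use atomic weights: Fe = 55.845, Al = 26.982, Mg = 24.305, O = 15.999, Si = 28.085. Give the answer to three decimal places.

MgO (M=40.304): mol = 0.06178; Mg = 0.06178, O = 0.06178.
FeO (M=71.844): mol = 0.55690; Fe = 0.55690, O = 0.55690.
Al2O3 (M=101.961): mol = 0.20508; Al = 0.41016, O = 0.61524.
SiO2 (M=60.083): mol = 0.61598; Si = 0.61598, O = 1.23196.
ΣO = 2.46588; factor = 12/ΣO = 4.86642.
Al apfu = 0.41016 × 4.86642 = 1.996.

1.996 Al apfu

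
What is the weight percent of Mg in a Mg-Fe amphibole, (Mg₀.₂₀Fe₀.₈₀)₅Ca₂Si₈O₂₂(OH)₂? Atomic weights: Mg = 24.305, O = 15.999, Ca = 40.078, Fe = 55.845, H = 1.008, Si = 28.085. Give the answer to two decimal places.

2.59 wt%

M((Mg₀.₂₀Fe₀.₈₀)₅Ca₂Si₈O₂₂(OH)₂) = 938.513 g/mol.
Mg contributes 1 × 24.305 = 24.305 g per mole.
24.305/938.513 = 0.0259 → 2.59%.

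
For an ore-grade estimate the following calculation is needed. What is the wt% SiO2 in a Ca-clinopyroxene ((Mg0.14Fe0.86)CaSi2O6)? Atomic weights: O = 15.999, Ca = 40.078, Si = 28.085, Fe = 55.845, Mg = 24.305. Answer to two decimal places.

Formula mass = 243.671 g/mol.
2 Si → 2.0000 mol SiO2 per formula unit; M(SiO2) = 60.083, so SiO2 mass = 120.166 g.
120.166/243.671 × 100 = 49.31 wt%.

49.31 wt%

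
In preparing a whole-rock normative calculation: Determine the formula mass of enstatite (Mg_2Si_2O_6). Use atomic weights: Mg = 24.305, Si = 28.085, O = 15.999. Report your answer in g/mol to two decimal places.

200.77 g/mol

Mg: 2 × 24.305 = 48.6100
Si: 2 × 28.085 = 56.1700
O: 6 × 15.999 = 95.9940
Summing the contributions gives the formula mass.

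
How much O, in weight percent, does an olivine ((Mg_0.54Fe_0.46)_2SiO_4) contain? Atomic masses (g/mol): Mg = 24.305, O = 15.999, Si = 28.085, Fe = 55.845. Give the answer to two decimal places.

37.71 weight percent

Formula mass = 1.08×24.305 + 0.92×55.845 + 1×28.085 + 4×15.999 = 169.708 g/mol, of which 63.996 g is O.
So O makes up 63.996/169.708 = 0.3771 of the mass, i.e. 37.71%.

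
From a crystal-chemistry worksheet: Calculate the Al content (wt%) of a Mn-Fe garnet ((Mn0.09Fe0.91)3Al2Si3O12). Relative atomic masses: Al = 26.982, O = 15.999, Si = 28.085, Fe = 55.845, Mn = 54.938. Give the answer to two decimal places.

10.85 wt%

M((Mn0.09Fe0.91)3Al2Si3O12) = 497.497 g/mol.
Al contributes 2 × 26.982 = 53.964 g per mole.
53.964/497.497 = 0.1085 → 10.85%.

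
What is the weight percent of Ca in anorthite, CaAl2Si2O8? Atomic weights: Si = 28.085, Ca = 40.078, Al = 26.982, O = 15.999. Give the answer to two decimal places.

14.41 weight percent

M(CaAl2Si2O8) = 278.204 g/mol.
Ca contributes 1 × 40.078 = 40.078 g per mole.
40.078/278.204 = 0.1441 → 14.41%.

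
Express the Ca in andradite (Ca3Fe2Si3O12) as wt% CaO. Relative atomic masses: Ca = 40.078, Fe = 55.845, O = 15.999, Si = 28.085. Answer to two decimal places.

Molar mass of Ca3Fe2Si3O12 = 3*40.078 + 2*55.845 + 3*28.085 + 12*15.999 = 508.167 g/mol.
Each formula unit contains 3 Ca, equivalent to 3/1 = 3.0000 mol CaO.
M(CaO) = 1×40.078 + 1×15.999 = 56.077 g/mol.
Mass of CaO per formula unit = 3.0000 × 56.077 = 168.231 g.
CaO wt% = 168.231 / 508.167 × 100 = 33.11%.

33.11 wt%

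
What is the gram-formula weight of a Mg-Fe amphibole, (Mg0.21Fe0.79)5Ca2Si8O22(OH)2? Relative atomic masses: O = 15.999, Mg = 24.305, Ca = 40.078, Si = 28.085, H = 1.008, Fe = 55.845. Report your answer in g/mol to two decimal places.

The formula mass is the sum 1.05(24.305) + 3.95(55.845) + 2(40.078) + 8(28.085) + 24(15.999) + 2(1.008).

936.94 g/mol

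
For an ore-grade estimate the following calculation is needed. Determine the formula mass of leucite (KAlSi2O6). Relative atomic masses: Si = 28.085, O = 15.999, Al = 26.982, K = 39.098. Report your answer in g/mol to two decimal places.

218.24 g/mol

The formula mass is the sum 1·39.098 + 1·26.982 + 2·28.085 + 6·15.999.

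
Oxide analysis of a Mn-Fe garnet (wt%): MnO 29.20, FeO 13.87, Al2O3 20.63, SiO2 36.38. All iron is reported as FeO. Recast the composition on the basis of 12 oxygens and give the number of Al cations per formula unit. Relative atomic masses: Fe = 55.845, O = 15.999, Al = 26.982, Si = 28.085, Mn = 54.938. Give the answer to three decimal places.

MnO: 29.20/70.937 = 0.41163 mol → 0.41163 mol Mn, 0.41163 mol O.
FeO: 13.87/71.844 = 0.19306 mol → 0.19306 mol Fe, 0.19306 mol O.
Al2O3: 20.63/101.961 = 0.20233 mol → 0.40466 mol Al, 0.60699 mol O.
SiO2: 36.38/60.083 = 0.60550 mol → 0.60550 mol Si, 1.21100 mol O.
Total oxygen = 2.42268 mol. Normalization factor = 12/2.42268 = 4.95319.
Al per 12 O = 0.40466 × 4.95319 = 2.004.

2.004 Al apfu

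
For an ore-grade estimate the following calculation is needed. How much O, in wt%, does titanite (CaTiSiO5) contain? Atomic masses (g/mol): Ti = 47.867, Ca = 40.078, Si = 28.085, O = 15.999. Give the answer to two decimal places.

Molar mass of CaTiSiO5: 1*40.078 + 1*47.867 + 1*28.085 + 5*15.999 = 196.025 g/mol.
Mass of O per formula unit: 5 × 15.999 = 79.995 g.
Weight fraction O = 79.995 / 196.025 = 0.4081.

40.81 wt%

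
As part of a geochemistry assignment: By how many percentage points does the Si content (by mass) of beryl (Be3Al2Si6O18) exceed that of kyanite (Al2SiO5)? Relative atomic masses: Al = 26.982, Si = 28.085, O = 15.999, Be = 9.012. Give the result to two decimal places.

M(Be3Al2Si6O18) = 537.492 g/mol, so wt% Si = 168.510/537.492 × 100 = 31.35%.
M(Al2SiO5) = 162.044 g/mol, so wt% Si = 28.085/162.044 × 100 = 17.33%.
31.35 − 17.33 = 14.02 pp.

14.02 percentage points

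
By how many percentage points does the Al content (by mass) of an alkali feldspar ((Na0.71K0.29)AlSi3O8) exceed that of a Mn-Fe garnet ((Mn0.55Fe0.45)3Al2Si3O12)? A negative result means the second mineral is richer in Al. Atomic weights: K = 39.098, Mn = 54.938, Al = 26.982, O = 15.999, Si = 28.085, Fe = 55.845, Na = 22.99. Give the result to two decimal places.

First mineral: 26.982 g Al in 266.890 g formula = 10.11 wt% Al.
Second mineral: 53.964 g Al in 496.245 g formula = 10.87 wt% Al.
10.11% − 10.87% gives a difference of -0.76 percentage points.

-0.76 percentage points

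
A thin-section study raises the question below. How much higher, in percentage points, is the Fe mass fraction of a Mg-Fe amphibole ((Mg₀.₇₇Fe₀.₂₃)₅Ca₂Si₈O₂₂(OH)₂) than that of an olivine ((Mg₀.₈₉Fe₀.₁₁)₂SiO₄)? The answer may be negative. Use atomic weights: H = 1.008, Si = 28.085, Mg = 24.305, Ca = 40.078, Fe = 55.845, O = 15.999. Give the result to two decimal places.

M((Mg₀.₇₇Fe₀.₂₃)₅Ca₂Si₈O₂₂(OH)₂) = 848.624 g/mol, so wt% Fe = 64.222/848.624 × 100 = 7.57%.
M((Mg₀.₈₉Fe₀.₁₁)₂SiO₄) = 147.630 g/mol, so wt% Fe = 12.286/147.630 × 100 = 8.32%.
7.57 − 8.32 = -0.75 pp.

-0.75 percentage points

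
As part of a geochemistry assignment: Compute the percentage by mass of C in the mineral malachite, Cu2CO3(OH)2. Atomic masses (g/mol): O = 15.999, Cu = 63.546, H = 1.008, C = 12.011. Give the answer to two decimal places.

5.43 mass %

Molar mass of Cu2CO3(OH)2: 2·63.546 + 1·12.011 + 5·15.999 + 2·1.008 = 221.114 g/mol.
Mass of C per formula unit: 1 × 12.011 = 12.011 g.
Weight fraction C = 12.011 / 221.114 = 0.0543.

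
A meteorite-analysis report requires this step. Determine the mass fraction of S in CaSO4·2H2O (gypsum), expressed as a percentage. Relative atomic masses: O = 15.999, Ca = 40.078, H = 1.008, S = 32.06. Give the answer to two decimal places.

18.62 wt%

Molar mass of CaSO4·2H2O: 1·40.078 + 1·32.06 + 6·15.999 + 4·1.008 = 172.164 g/mol.
Mass of S per formula unit: 1 × 32.06 = 32.060 g.
Weight fraction S = 32.060 / 172.164 = 0.1862.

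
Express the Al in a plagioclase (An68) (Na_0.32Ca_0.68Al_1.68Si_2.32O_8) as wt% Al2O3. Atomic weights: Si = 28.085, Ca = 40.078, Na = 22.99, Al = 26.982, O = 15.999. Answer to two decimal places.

31.36 wt%

M(Na_0.32Ca_0.68Al_1.68Si_2.32O_8) = 273.089 g/mol; M(Al2O3) = 101.961 g/mol.
Moles Al2O3 per formula unit = 1.68 Al ÷ 2 = 0.8400.
Al2O3 fraction = (0.8400 × 101.961) / 273.089 = 85.647/273.089 = 0.3136.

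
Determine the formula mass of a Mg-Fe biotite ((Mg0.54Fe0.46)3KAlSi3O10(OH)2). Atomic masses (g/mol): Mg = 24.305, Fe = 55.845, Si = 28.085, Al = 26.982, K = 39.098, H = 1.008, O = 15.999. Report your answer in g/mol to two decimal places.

460.78 g/mol

M = 1.62×24.305 + 1.38×55.845 + 1×39.098 + 1×26.982 + 3×28.085 + 12×15.999 + 2×1.008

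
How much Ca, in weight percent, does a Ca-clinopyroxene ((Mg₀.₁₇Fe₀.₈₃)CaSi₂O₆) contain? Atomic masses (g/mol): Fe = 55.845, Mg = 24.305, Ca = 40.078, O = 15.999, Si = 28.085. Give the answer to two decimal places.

M((Mg₀.₁₇Fe₀.₈₃)CaSi₂O₆) = 242.725 g/mol.
Ca contributes 1 × 40.078 = 40.078 g per mole.
40.078/242.725 = 0.1651 → 16.51%.

16.51 weight percent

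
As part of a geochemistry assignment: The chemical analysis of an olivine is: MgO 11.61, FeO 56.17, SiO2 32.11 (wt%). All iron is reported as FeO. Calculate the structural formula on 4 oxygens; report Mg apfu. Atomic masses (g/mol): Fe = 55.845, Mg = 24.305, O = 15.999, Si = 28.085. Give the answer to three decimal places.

11.61 wt% MgO ÷ 40.304 g/mol = 0.28806 mol, giving 0.28806 Mg and 0.28806 O.
56.17 wt% FeO ÷ 71.844 g/mol = 0.78183 mol, giving 0.78183 Fe and 0.78183 O.
32.11 wt% SiO2 ÷ 60.083 g/mol = 0.53443 mol, giving 0.53443 Si and 1.06886 O.
Oxygen sums to 2.13875; scaling by 4/2.13875 = 1.87025 puts the formula on 4 O.
Mg: 0.28806 × 1.87025 = 0.539 atoms per formula unit.

0.539 Mg apfu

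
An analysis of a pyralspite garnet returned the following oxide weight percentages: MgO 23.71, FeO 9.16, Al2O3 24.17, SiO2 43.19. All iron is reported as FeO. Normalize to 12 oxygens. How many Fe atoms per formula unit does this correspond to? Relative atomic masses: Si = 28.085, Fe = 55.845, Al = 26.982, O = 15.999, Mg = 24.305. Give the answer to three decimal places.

0.534 Fe apfu

MgO: 23.71/40.304 = 0.58828 mol → 0.58828 mol Mg, 0.58828 mol O.
FeO: 9.16/71.844 = 0.12750 mol → 0.12750 mol Fe, 0.12750 mol O.
Al2O3: 24.17/101.961 = 0.23705 mol → 0.47410 mol Al, 0.71115 mol O.
SiO2: 43.19/60.083 = 0.71884 mol → 0.71884 mol Si, 1.43768 mol O.
Total oxygen = 2.86461 mol. Normalization factor = 12/2.86461 = 4.18905.
Fe per 12 O = 0.12750 × 4.18905 = 0.534.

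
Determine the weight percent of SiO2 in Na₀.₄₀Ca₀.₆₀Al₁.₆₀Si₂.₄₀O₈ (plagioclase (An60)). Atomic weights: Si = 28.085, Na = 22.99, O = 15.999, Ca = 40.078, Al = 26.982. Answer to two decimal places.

Molar mass of Na₀.₄₀Ca₀.₆₀Al₁.₆₀Si₂.₄₀O₈ = 0.40·22.99 + 0.60·40.078 + 1.60·26.982 + 2.40·28.085 + 8·15.999 = 271.810 g/mol.
Each formula unit contains 2.40 Si, equivalent to 2.40/1 = 2.4000 mol SiO2.
M(SiO2) = 1×28.085 + 2×15.999 = 60.083 g/mol.
Mass of SiO2 per formula unit = 2.4000 × 60.083 = 144.199 g.
SiO2 wt% = 144.199 / 271.810 × 100 = 53.05%.

53.05 wt%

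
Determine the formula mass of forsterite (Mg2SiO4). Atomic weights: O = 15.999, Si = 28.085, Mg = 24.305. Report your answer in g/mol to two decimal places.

Mg: 2 × 24.305 = 48.6100
Si: 1 × 28.085 = 28.0850
O: 4 × 15.999 = 63.9960
Summing the contributions gives the formula mass.

140.69 g/mol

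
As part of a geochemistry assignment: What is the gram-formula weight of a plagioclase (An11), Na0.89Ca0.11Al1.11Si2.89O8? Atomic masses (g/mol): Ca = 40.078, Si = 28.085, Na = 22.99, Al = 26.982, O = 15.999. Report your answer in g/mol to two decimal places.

263.98 g/mol

M = 0.89*22.99 + 0.11*40.078 + 1.11*26.982 + 2.89*28.085 + 8*15.999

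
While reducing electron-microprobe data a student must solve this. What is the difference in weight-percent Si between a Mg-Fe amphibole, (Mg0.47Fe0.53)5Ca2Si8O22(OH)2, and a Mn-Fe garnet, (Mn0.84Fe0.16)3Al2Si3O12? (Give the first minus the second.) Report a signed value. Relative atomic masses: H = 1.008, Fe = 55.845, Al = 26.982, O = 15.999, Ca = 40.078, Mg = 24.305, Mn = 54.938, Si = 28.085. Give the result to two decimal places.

8.07 percentage points

First mineral: 224.680 g Si in 895.934 g formula = 25.08 wt% Si.
Second mineral: 84.255 g Si in 495.456 g formula = 17.01 wt% Si.
25.08% − 17.01% gives a difference of 8.07 percentage points.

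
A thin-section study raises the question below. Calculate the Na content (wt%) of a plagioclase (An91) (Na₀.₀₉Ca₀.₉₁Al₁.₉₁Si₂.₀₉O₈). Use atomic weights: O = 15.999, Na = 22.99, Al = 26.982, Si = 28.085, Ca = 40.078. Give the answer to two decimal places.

M(Na₀.₀₉Ca₀.₉₁Al₁.₉₁Si₂.₀₉O₈) = 276.765 g/mol.
Na contributes 0.09 × 22.99 = 2.069 g per mole.
2.069/276.765 = 0.0075 → 0.75%.

0.75 wt%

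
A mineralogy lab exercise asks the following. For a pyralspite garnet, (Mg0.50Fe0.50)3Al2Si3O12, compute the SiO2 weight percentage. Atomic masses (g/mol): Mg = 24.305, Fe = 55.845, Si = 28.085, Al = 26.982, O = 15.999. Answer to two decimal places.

40.02 wt%

M((Mg0.50Fe0.50)3Al2Si3O12) = 450.432 g/mol; M(SiO2) = 60.083 g/mol.
Moles SiO2 per formula unit = 3 Si ÷ 1 = 3.0000.
SiO2 fraction = (3.0000 × 60.083) / 450.432 = 180.249/450.432 = 0.4002.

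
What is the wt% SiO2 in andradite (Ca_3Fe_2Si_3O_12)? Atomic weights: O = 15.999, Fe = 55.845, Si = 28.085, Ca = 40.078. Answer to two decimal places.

Formula mass = 508.167 g/mol.
3 Si → 3.0000 mol SiO2 per formula unit; M(SiO2) = 60.083, so SiO2 mass = 180.249 g.
180.249/508.167 × 100 = 35.47 wt%.

35.47 wt%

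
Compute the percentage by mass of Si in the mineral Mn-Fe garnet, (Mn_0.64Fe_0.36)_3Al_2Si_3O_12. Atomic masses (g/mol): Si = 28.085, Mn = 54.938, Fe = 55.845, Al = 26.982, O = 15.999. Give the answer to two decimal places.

16.99 mass %

Formula mass = 1.92×54.938 + 1.08×55.845 + 2×26.982 + 3×28.085 + 12×15.999 = 496.001 g/mol, of which 84.255 g is Si.
So Si makes up 84.255/496.001 = 0.1699 of the mass, i.e. 16.99%.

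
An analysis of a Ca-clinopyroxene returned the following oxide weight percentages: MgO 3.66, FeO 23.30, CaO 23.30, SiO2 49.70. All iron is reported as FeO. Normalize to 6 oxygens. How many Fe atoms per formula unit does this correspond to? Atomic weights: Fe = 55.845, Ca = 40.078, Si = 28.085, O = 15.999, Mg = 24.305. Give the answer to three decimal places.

MgO: 3.66/40.304 = 0.09081 mol → 0.09081 mol Mg, 0.09081 mol O.
FeO: 23.30/71.844 = 0.32431 mol → 0.32431 mol Fe, 0.32431 mol O.
CaO: 23.30/56.077 = 0.41550 mol → 0.41550 mol Ca, 0.41550 mol O.
SiO2: 49.70/60.083 = 0.82719 mol → 0.82719 mol Si, 1.65438 mol O.
Total oxygen = 2.48500 mol. Normalization factor = 6/2.48500 = 2.41449.
Fe per 6 O = 0.32431 × 2.41449 = 0.783.

0.783 Fe apfu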